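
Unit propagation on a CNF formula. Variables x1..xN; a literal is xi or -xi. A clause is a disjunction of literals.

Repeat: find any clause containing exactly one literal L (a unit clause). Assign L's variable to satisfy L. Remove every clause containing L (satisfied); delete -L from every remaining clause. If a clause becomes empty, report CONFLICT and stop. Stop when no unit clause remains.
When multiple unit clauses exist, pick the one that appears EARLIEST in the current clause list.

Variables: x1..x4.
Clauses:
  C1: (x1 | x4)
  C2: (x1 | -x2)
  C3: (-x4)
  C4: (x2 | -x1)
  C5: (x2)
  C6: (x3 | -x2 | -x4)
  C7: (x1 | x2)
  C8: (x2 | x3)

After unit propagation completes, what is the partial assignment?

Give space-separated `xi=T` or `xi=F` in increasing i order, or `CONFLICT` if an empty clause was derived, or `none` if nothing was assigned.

Answer: x1=T x2=T x4=F

Derivation:
unit clause [-4] forces x4=F; simplify:
  drop 4 from [1, 4] -> [1]
  satisfied 2 clause(s); 6 remain; assigned so far: [4]
unit clause [1] forces x1=T; simplify:
  drop -1 from [2, -1] -> [2]
  satisfied 3 clause(s); 3 remain; assigned so far: [1, 4]
unit clause [2] forces x2=T; simplify:
  satisfied 3 clause(s); 0 remain; assigned so far: [1, 2, 4]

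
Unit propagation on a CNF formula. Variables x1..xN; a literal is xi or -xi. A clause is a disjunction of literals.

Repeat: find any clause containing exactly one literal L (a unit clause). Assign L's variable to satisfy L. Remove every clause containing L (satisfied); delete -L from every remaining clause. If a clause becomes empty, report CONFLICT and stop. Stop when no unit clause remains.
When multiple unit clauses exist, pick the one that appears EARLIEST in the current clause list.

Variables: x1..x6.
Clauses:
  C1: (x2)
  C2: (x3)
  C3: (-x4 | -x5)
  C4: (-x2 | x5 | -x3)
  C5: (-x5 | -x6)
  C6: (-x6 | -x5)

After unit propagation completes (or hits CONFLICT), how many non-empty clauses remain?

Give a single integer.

Answer: 0

Derivation:
unit clause [2] forces x2=T; simplify:
  drop -2 from [-2, 5, -3] -> [5, -3]
  satisfied 1 clause(s); 5 remain; assigned so far: [2]
unit clause [3] forces x3=T; simplify:
  drop -3 from [5, -3] -> [5]
  satisfied 1 clause(s); 4 remain; assigned so far: [2, 3]
unit clause [5] forces x5=T; simplify:
  drop -5 from [-4, -5] -> [-4]
  drop -5 from [-5, -6] -> [-6]
  drop -5 from [-6, -5] -> [-6]
  satisfied 1 clause(s); 3 remain; assigned so far: [2, 3, 5]
unit clause [-4] forces x4=F; simplify:
  satisfied 1 clause(s); 2 remain; assigned so far: [2, 3, 4, 5]
unit clause [-6] forces x6=F; simplify:
  satisfied 2 clause(s); 0 remain; assigned so far: [2, 3, 4, 5, 6]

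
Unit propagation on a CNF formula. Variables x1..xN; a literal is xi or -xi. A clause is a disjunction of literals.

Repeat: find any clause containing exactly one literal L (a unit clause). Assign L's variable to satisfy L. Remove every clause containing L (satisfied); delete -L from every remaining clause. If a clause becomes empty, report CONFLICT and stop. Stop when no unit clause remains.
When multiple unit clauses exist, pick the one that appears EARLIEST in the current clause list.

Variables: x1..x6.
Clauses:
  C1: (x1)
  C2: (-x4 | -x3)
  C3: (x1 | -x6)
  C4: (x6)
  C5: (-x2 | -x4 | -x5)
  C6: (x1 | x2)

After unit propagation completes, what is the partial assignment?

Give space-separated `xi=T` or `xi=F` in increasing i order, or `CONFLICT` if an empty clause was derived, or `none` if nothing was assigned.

Answer: x1=T x6=T

Derivation:
unit clause [1] forces x1=T; simplify:
  satisfied 3 clause(s); 3 remain; assigned so far: [1]
unit clause [6] forces x6=T; simplify:
  satisfied 1 clause(s); 2 remain; assigned so far: [1, 6]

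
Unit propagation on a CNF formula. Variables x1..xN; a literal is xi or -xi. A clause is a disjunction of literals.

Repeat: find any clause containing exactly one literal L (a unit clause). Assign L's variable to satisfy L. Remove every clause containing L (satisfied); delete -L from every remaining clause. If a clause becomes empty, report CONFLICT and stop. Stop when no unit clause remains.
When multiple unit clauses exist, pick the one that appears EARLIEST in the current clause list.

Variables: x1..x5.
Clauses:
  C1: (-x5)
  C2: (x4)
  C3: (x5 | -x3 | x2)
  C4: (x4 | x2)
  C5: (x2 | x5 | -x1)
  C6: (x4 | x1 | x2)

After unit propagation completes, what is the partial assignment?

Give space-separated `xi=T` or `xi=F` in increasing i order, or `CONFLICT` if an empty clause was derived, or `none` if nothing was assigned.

Answer: x4=T x5=F

Derivation:
unit clause [-5] forces x5=F; simplify:
  drop 5 from [5, -3, 2] -> [-3, 2]
  drop 5 from [2, 5, -1] -> [2, -1]
  satisfied 1 clause(s); 5 remain; assigned so far: [5]
unit clause [4] forces x4=T; simplify:
  satisfied 3 clause(s); 2 remain; assigned so far: [4, 5]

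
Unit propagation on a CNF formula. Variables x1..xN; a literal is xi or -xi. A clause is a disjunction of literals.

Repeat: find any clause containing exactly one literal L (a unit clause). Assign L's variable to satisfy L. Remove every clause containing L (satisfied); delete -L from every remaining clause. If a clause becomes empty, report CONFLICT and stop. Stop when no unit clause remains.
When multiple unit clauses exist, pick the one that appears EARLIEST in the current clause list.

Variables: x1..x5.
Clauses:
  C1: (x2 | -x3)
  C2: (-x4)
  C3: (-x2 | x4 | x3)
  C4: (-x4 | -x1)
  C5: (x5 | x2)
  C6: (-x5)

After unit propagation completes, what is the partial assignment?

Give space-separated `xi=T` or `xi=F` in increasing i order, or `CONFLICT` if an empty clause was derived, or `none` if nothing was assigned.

unit clause [-4] forces x4=F; simplify:
  drop 4 from [-2, 4, 3] -> [-2, 3]
  satisfied 2 clause(s); 4 remain; assigned so far: [4]
unit clause [-5] forces x5=F; simplify:
  drop 5 from [5, 2] -> [2]
  satisfied 1 clause(s); 3 remain; assigned so far: [4, 5]
unit clause [2] forces x2=T; simplify:
  drop -2 from [-2, 3] -> [3]
  satisfied 2 clause(s); 1 remain; assigned so far: [2, 4, 5]
unit clause [3] forces x3=T; simplify:
  satisfied 1 clause(s); 0 remain; assigned so far: [2, 3, 4, 5]

Answer: x2=T x3=T x4=F x5=F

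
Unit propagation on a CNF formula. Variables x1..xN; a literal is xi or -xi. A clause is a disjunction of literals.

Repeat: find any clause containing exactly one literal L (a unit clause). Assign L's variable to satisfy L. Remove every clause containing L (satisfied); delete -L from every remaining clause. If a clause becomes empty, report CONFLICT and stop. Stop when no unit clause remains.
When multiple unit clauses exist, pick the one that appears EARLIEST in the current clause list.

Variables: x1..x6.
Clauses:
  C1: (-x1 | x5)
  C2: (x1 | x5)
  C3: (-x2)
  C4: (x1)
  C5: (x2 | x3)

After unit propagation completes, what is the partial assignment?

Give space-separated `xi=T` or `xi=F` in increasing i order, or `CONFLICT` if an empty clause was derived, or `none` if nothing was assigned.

Answer: x1=T x2=F x3=T x5=T

Derivation:
unit clause [-2] forces x2=F; simplify:
  drop 2 from [2, 3] -> [3]
  satisfied 1 clause(s); 4 remain; assigned so far: [2]
unit clause [1] forces x1=T; simplify:
  drop -1 from [-1, 5] -> [5]
  satisfied 2 clause(s); 2 remain; assigned so far: [1, 2]
unit clause [5] forces x5=T; simplify:
  satisfied 1 clause(s); 1 remain; assigned so far: [1, 2, 5]
unit clause [3] forces x3=T; simplify:
  satisfied 1 clause(s); 0 remain; assigned so far: [1, 2, 3, 5]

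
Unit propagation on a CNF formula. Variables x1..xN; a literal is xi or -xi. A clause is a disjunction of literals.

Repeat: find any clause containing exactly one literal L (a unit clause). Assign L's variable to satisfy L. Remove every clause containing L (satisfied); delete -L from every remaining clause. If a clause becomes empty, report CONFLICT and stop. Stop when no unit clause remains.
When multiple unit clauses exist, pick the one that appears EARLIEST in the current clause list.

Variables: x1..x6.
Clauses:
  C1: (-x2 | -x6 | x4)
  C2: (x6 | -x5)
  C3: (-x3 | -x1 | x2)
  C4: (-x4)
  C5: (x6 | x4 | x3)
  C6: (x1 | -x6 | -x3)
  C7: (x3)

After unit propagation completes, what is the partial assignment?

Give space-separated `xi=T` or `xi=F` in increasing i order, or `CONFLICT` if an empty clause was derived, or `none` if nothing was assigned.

Answer: x3=T x4=F

Derivation:
unit clause [-4] forces x4=F; simplify:
  drop 4 from [-2, -6, 4] -> [-2, -6]
  drop 4 from [6, 4, 3] -> [6, 3]
  satisfied 1 clause(s); 6 remain; assigned so far: [4]
unit clause [3] forces x3=T; simplify:
  drop -3 from [-3, -1, 2] -> [-1, 2]
  drop -3 from [1, -6, -3] -> [1, -6]
  satisfied 2 clause(s); 4 remain; assigned so far: [3, 4]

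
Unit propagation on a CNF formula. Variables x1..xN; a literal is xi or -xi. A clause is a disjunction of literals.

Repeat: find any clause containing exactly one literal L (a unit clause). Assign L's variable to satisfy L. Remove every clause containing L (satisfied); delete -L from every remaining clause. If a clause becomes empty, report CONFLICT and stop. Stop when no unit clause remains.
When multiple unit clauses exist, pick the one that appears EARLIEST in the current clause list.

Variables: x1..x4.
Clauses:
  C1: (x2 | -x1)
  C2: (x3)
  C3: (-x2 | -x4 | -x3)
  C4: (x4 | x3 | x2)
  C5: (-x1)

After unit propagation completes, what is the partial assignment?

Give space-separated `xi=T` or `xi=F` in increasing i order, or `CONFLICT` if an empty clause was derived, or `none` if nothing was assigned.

unit clause [3] forces x3=T; simplify:
  drop -3 from [-2, -4, -3] -> [-2, -4]
  satisfied 2 clause(s); 3 remain; assigned so far: [3]
unit clause [-1] forces x1=F; simplify:
  satisfied 2 clause(s); 1 remain; assigned so far: [1, 3]

Answer: x1=F x3=T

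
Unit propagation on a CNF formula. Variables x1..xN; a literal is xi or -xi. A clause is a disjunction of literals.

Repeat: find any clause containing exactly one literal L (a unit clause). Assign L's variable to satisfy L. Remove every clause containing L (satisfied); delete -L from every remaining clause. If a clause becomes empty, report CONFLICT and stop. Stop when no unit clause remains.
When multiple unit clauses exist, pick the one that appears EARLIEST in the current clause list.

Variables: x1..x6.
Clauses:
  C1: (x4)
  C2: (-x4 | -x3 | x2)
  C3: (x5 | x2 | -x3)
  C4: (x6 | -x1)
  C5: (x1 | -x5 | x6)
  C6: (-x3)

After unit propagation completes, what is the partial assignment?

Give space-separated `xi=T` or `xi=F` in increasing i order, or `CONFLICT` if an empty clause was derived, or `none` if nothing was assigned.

Answer: x3=F x4=T

Derivation:
unit clause [4] forces x4=T; simplify:
  drop -4 from [-4, -3, 2] -> [-3, 2]
  satisfied 1 clause(s); 5 remain; assigned so far: [4]
unit clause [-3] forces x3=F; simplify:
  satisfied 3 clause(s); 2 remain; assigned so far: [3, 4]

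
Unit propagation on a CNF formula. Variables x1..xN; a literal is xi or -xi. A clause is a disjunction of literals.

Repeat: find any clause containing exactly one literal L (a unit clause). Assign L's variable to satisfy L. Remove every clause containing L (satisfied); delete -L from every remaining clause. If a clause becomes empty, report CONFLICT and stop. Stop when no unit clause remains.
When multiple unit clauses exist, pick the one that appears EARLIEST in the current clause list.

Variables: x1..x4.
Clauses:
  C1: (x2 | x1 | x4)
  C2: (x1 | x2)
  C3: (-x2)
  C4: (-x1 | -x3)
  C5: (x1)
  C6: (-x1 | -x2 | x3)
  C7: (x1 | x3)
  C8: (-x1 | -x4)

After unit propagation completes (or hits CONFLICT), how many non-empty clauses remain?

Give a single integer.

unit clause [-2] forces x2=F; simplify:
  drop 2 from [2, 1, 4] -> [1, 4]
  drop 2 from [1, 2] -> [1]
  satisfied 2 clause(s); 6 remain; assigned so far: [2]
unit clause [1] forces x1=T; simplify:
  drop -1 from [-1, -3] -> [-3]
  drop -1 from [-1, -4] -> [-4]
  satisfied 4 clause(s); 2 remain; assigned so far: [1, 2]
unit clause [-3] forces x3=F; simplify:
  satisfied 1 clause(s); 1 remain; assigned so far: [1, 2, 3]
unit clause [-4] forces x4=F; simplify:
  satisfied 1 clause(s); 0 remain; assigned so far: [1, 2, 3, 4]

Answer: 0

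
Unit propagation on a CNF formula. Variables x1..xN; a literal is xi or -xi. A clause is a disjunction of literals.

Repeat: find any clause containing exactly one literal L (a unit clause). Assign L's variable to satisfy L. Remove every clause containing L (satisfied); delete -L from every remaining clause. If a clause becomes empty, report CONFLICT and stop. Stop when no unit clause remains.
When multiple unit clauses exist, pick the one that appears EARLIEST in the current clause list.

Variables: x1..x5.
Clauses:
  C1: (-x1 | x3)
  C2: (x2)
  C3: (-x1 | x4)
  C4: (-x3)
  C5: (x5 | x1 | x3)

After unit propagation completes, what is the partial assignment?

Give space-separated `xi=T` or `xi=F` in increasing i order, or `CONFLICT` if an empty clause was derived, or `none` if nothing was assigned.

Answer: x1=F x2=T x3=F x5=T

Derivation:
unit clause [2] forces x2=T; simplify:
  satisfied 1 clause(s); 4 remain; assigned so far: [2]
unit clause [-3] forces x3=F; simplify:
  drop 3 from [-1, 3] -> [-1]
  drop 3 from [5, 1, 3] -> [5, 1]
  satisfied 1 clause(s); 3 remain; assigned so far: [2, 3]
unit clause [-1] forces x1=F; simplify:
  drop 1 from [5, 1] -> [5]
  satisfied 2 clause(s); 1 remain; assigned so far: [1, 2, 3]
unit clause [5] forces x5=T; simplify:
  satisfied 1 clause(s); 0 remain; assigned so far: [1, 2, 3, 5]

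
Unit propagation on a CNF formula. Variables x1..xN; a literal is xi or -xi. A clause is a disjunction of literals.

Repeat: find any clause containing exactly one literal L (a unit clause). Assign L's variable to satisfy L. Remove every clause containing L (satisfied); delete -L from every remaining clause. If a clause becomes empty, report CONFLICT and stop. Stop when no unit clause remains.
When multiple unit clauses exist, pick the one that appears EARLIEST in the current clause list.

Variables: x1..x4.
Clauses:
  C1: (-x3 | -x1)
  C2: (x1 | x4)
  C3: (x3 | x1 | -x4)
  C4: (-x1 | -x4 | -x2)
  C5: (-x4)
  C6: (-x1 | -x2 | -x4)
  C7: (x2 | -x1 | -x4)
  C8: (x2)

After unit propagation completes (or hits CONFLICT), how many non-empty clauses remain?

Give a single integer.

Answer: 0

Derivation:
unit clause [-4] forces x4=F; simplify:
  drop 4 from [1, 4] -> [1]
  satisfied 5 clause(s); 3 remain; assigned so far: [4]
unit clause [1] forces x1=T; simplify:
  drop -1 from [-3, -1] -> [-3]
  satisfied 1 clause(s); 2 remain; assigned so far: [1, 4]
unit clause [-3] forces x3=F; simplify:
  satisfied 1 clause(s); 1 remain; assigned so far: [1, 3, 4]
unit clause [2] forces x2=T; simplify:
  satisfied 1 clause(s); 0 remain; assigned so far: [1, 2, 3, 4]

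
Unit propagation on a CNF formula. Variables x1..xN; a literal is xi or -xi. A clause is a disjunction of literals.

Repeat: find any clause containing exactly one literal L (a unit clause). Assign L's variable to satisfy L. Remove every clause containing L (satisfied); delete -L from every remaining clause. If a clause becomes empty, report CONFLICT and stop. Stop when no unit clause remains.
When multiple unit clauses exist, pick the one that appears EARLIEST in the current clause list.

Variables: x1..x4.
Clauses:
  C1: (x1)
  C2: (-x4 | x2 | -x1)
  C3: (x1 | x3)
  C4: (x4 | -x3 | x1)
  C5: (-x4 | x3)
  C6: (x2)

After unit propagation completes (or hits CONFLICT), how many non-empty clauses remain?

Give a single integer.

Answer: 1

Derivation:
unit clause [1] forces x1=T; simplify:
  drop -1 from [-4, 2, -1] -> [-4, 2]
  satisfied 3 clause(s); 3 remain; assigned so far: [1]
unit clause [2] forces x2=T; simplify:
  satisfied 2 clause(s); 1 remain; assigned so far: [1, 2]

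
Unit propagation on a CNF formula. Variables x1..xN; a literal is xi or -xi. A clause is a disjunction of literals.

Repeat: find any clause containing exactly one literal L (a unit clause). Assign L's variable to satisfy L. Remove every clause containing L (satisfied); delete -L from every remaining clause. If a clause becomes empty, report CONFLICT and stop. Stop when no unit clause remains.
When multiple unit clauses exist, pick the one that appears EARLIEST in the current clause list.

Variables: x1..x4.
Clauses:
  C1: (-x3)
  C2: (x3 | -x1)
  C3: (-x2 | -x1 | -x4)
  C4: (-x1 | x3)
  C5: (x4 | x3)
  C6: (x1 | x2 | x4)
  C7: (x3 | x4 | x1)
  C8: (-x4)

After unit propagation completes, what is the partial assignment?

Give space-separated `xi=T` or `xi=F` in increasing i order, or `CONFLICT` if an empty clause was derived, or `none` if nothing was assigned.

Answer: CONFLICT

Derivation:
unit clause [-3] forces x3=F; simplify:
  drop 3 from [3, -1] -> [-1]
  drop 3 from [-1, 3] -> [-1]
  drop 3 from [4, 3] -> [4]
  drop 3 from [3, 4, 1] -> [4, 1]
  satisfied 1 clause(s); 7 remain; assigned so far: [3]
unit clause [-1] forces x1=F; simplify:
  drop 1 from [1, 2, 4] -> [2, 4]
  drop 1 from [4, 1] -> [4]
  satisfied 3 clause(s); 4 remain; assigned so far: [1, 3]
unit clause [4] forces x4=T; simplify:
  drop -4 from [-4] -> [] (empty!)
  satisfied 3 clause(s); 1 remain; assigned so far: [1, 3, 4]
CONFLICT (empty clause)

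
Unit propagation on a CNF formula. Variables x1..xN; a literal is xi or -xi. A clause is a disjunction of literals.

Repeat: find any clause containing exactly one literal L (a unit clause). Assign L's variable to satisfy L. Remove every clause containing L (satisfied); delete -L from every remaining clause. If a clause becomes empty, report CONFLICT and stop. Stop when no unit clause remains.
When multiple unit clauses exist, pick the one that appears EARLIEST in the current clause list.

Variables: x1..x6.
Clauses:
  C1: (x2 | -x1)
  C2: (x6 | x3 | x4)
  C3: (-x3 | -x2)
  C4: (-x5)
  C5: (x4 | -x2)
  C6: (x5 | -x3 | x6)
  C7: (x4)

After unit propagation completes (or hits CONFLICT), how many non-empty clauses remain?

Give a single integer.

Answer: 3

Derivation:
unit clause [-5] forces x5=F; simplify:
  drop 5 from [5, -3, 6] -> [-3, 6]
  satisfied 1 clause(s); 6 remain; assigned so far: [5]
unit clause [4] forces x4=T; simplify:
  satisfied 3 clause(s); 3 remain; assigned so far: [4, 5]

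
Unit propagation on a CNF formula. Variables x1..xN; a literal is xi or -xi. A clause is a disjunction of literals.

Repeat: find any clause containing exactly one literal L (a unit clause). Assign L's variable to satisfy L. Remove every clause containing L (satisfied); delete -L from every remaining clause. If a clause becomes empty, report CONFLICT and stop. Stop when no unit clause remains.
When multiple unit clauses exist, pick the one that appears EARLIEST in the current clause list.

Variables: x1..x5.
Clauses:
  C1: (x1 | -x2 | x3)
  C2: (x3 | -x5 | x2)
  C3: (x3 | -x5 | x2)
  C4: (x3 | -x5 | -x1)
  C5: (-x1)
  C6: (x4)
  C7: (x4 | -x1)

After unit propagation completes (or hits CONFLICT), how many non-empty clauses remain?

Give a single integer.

unit clause [-1] forces x1=F; simplify:
  drop 1 from [1, -2, 3] -> [-2, 3]
  satisfied 3 clause(s); 4 remain; assigned so far: [1]
unit clause [4] forces x4=T; simplify:
  satisfied 1 clause(s); 3 remain; assigned so far: [1, 4]

Answer: 3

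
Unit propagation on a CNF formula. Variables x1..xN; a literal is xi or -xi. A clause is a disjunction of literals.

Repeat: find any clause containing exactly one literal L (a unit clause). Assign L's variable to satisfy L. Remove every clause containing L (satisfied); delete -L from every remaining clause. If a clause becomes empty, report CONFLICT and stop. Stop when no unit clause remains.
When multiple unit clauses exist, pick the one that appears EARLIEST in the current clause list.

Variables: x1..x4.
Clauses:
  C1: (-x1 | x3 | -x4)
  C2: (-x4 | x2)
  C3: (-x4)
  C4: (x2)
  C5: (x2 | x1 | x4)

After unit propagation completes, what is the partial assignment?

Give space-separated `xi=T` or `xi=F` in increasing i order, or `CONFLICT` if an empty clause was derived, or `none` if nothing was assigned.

unit clause [-4] forces x4=F; simplify:
  drop 4 from [2, 1, 4] -> [2, 1]
  satisfied 3 clause(s); 2 remain; assigned so far: [4]
unit clause [2] forces x2=T; simplify:
  satisfied 2 clause(s); 0 remain; assigned so far: [2, 4]

Answer: x2=T x4=F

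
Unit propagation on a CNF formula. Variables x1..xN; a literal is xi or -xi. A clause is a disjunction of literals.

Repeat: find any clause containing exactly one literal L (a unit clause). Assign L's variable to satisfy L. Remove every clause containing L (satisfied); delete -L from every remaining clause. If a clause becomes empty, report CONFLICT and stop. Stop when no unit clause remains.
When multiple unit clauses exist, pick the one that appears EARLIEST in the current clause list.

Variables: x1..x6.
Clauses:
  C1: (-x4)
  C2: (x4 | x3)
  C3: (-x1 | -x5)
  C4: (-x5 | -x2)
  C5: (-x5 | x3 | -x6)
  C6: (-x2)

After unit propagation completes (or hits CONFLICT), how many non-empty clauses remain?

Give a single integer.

Answer: 1

Derivation:
unit clause [-4] forces x4=F; simplify:
  drop 4 from [4, 3] -> [3]
  satisfied 1 clause(s); 5 remain; assigned so far: [4]
unit clause [3] forces x3=T; simplify:
  satisfied 2 clause(s); 3 remain; assigned so far: [3, 4]
unit clause [-2] forces x2=F; simplify:
  satisfied 2 clause(s); 1 remain; assigned so far: [2, 3, 4]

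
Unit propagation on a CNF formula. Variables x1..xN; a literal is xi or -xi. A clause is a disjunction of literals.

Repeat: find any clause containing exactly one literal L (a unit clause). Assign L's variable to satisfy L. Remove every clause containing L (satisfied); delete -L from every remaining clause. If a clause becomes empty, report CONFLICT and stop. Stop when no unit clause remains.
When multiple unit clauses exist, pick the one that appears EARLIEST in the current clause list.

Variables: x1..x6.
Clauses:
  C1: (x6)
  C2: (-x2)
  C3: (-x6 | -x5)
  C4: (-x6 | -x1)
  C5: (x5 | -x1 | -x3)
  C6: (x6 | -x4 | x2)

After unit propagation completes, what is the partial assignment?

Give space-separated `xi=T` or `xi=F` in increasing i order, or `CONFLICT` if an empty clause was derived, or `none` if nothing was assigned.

Answer: x1=F x2=F x5=F x6=T

Derivation:
unit clause [6] forces x6=T; simplify:
  drop -6 from [-6, -5] -> [-5]
  drop -6 from [-6, -1] -> [-1]
  satisfied 2 clause(s); 4 remain; assigned so far: [6]
unit clause [-2] forces x2=F; simplify:
  satisfied 1 clause(s); 3 remain; assigned so far: [2, 6]
unit clause [-5] forces x5=F; simplify:
  drop 5 from [5, -1, -3] -> [-1, -3]
  satisfied 1 clause(s); 2 remain; assigned so far: [2, 5, 6]
unit clause [-1] forces x1=F; simplify:
  satisfied 2 clause(s); 0 remain; assigned so far: [1, 2, 5, 6]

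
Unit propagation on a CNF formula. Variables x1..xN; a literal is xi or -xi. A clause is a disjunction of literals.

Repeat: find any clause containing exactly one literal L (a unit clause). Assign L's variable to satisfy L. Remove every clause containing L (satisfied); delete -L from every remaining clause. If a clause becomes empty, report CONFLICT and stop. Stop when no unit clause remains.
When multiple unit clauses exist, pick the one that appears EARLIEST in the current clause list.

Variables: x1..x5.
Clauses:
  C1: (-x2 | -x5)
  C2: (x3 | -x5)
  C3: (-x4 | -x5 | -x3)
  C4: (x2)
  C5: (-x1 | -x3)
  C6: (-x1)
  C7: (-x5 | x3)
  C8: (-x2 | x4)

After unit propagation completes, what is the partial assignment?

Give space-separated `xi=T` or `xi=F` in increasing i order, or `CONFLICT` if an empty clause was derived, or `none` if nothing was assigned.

unit clause [2] forces x2=T; simplify:
  drop -2 from [-2, -5] -> [-5]
  drop -2 from [-2, 4] -> [4]
  satisfied 1 clause(s); 7 remain; assigned so far: [2]
unit clause [-5] forces x5=F; simplify:
  satisfied 4 clause(s); 3 remain; assigned so far: [2, 5]
unit clause [-1] forces x1=F; simplify:
  satisfied 2 clause(s); 1 remain; assigned so far: [1, 2, 5]
unit clause [4] forces x4=T; simplify:
  satisfied 1 clause(s); 0 remain; assigned so far: [1, 2, 4, 5]

Answer: x1=F x2=T x4=T x5=F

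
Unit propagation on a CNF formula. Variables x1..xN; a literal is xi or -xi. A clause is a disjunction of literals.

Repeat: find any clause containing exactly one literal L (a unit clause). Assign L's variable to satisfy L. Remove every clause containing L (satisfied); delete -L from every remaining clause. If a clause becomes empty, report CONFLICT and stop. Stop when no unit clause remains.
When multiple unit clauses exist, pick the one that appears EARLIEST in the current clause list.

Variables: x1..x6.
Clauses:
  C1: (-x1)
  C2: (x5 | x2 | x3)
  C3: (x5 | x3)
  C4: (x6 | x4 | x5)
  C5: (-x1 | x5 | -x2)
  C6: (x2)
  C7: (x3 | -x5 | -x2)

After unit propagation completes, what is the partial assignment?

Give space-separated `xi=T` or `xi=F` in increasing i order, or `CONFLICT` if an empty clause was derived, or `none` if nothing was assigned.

Answer: x1=F x2=T

Derivation:
unit clause [-1] forces x1=F; simplify:
  satisfied 2 clause(s); 5 remain; assigned so far: [1]
unit clause [2] forces x2=T; simplify:
  drop -2 from [3, -5, -2] -> [3, -5]
  satisfied 2 clause(s); 3 remain; assigned so far: [1, 2]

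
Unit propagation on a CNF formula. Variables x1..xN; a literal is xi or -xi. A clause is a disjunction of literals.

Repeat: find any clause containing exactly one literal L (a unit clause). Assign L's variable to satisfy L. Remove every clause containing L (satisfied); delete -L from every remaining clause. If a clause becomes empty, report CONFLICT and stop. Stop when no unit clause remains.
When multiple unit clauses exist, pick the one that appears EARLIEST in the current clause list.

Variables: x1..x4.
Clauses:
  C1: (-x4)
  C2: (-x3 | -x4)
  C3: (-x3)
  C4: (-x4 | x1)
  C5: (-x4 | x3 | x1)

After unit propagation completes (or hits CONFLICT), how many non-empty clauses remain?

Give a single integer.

unit clause [-4] forces x4=F; simplify:
  satisfied 4 clause(s); 1 remain; assigned so far: [4]
unit clause [-3] forces x3=F; simplify:
  satisfied 1 clause(s); 0 remain; assigned so far: [3, 4]

Answer: 0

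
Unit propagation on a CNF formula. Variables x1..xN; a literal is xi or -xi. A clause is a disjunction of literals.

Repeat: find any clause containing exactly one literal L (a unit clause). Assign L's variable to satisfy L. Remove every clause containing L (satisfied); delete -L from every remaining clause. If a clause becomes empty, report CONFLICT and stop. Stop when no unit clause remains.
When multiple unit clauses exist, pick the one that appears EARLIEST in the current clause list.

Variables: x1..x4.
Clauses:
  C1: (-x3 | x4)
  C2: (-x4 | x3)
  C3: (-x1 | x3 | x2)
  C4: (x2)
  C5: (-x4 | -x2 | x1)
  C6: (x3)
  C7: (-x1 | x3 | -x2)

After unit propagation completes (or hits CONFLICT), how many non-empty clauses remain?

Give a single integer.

unit clause [2] forces x2=T; simplify:
  drop -2 from [-4, -2, 1] -> [-4, 1]
  drop -2 from [-1, 3, -2] -> [-1, 3]
  satisfied 2 clause(s); 5 remain; assigned so far: [2]
unit clause [3] forces x3=T; simplify:
  drop -3 from [-3, 4] -> [4]
  satisfied 3 clause(s); 2 remain; assigned so far: [2, 3]
unit clause [4] forces x4=T; simplify:
  drop -4 from [-4, 1] -> [1]
  satisfied 1 clause(s); 1 remain; assigned so far: [2, 3, 4]
unit clause [1] forces x1=T; simplify:
  satisfied 1 clause(s); 0 remain; assigned so far: [1, 2, 3, 4]

Answer: 0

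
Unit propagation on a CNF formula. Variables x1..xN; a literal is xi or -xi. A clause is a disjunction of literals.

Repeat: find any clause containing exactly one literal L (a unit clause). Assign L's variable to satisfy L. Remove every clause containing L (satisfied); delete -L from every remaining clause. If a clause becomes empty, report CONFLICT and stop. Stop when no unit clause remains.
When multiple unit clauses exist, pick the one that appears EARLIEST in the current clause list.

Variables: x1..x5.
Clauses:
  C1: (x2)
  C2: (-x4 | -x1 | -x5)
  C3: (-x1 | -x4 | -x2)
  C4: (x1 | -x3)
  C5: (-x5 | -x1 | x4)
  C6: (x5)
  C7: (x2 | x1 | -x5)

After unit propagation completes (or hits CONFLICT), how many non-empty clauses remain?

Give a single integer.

unit clause [2] forces x2=T; simplify:
  drop -2 from [-1, -4, -2] -> [-1, -4]
  satisfied 2 clause(s); 5 remain; assigned so far: [2]
unit clause [5] forces x5=T; simplify:
  drop -5 from [-4, -1, -5] -> [-4, -1]
  drop -5 from [-5, -1, 4] -> [-1, 4]
  satisfied 1 clause(s); 4 remain; assigned so far: [2, 5]

Answer: 4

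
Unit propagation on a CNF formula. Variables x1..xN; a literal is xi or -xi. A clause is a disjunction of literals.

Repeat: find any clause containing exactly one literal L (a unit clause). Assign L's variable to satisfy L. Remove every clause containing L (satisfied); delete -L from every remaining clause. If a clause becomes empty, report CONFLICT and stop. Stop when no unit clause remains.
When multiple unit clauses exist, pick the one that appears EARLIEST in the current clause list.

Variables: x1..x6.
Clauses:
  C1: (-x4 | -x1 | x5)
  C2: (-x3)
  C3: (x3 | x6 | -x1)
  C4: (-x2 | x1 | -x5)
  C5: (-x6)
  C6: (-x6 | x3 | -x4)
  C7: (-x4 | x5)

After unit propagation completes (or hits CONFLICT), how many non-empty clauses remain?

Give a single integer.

unit clause [-3] forces x3=F; simplify:
  drop 3 from [3, 6, -1] -> [6, -1]
  drop 3 from [-6, 3, -4] -> [-6, -4]
  satisfied 1 clause(s); 6 remain; assigned so far: [3]
unit clause [-6] forces x6=F; simplify:
  drop 6 from [6, -1] -> [-1]
  satisfied 2 clause(s); 4 remain; assigned so far: [3, 6]
unit clause [-1] forces x1=F; simplify:
  drop 1 from [-2, 1, -5] -> [-2, -5]
  satisfied 2 clause(s); 2 remain; assigned so far: [1, 3, 6]

Answer: 2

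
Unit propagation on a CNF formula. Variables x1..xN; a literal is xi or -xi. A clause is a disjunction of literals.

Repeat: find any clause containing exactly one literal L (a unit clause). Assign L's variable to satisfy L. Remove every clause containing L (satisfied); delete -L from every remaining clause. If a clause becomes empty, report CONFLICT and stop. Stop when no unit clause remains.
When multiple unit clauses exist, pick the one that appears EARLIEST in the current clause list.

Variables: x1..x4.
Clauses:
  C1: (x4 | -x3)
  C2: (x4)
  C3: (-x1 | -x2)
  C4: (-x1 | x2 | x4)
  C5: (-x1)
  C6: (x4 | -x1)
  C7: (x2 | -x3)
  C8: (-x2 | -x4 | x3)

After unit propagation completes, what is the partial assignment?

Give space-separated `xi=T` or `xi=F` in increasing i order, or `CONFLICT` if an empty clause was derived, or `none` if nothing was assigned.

Answer: x1=F x4=T

Derivation:
unit clause [4] forces x4=T; simplify:
  drop -4 from [-2, -4, 3] -> [-2, 3]
  satisfied 4 clause(s); 4 remain; assigned so far: [4]
unit clause [-1] forces x1=F; simplify:
  satisfied 2 clause(s); 2 remain; assigned so far: [1, 4]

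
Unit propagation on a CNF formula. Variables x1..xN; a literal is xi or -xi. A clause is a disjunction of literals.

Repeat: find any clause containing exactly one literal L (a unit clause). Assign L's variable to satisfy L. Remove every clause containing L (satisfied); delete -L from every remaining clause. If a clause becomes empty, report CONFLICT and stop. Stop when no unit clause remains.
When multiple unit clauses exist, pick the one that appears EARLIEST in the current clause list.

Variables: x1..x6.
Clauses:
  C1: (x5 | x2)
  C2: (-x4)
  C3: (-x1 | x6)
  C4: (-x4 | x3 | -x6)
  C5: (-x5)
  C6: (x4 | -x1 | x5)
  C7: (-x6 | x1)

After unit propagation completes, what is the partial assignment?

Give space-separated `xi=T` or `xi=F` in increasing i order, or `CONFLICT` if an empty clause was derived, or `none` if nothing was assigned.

unit clause [-4] forces x4=F; simplify:
  drop 4 from [4, -1, 5] -> [-1, 5]
  satisfied 2 clause(s); 5 remain; assigned so far: [4]
unit clause [-5] forces x5=F; simplify:
  drop 5 from [5, 2] -> [2]
  drop 5 from [-1, 5] -> [-1]
  satisfied 1 clause(s); 4 remain; assigned so far: [4, 5]
unit clause [2] forces x2=T; simplify:
  satisfied 1 clause(s); 3 remain; assigned so far: [2, 4, 5]
unit clause [-1] forces x1=F; simplify:
  drop 1 from [-6, 1] -> [-6]
  satisfied 2 clause(s); 1 remain; assigned so far: [1, 2, 4, 5]
unit clause [-6] forces x6=F; simplify:
  satisfied 1 clause(s); 0 remain; assigned so far: [1, 2, 4, 5, 6]

Answer: x1=F x2=T x4=F x5=F x6=F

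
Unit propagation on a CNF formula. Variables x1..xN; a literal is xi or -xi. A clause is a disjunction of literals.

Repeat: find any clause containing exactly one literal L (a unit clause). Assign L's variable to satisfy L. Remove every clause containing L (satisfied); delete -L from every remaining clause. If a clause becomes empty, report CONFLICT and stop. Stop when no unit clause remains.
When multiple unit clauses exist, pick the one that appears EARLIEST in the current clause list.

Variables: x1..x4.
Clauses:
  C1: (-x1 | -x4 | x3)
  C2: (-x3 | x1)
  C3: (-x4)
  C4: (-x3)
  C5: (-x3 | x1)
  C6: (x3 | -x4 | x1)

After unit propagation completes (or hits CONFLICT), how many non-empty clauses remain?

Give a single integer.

unit clause [-4] forces x4=F; simplify:
  satisfied 3 clause(s); 3 remain; assigned so far: [4]
unit clause [-3] forces x3=F; simplify:
  satisfied 3 clause(s); 0 remain; assigned so far: [3, 4]

Answer: 0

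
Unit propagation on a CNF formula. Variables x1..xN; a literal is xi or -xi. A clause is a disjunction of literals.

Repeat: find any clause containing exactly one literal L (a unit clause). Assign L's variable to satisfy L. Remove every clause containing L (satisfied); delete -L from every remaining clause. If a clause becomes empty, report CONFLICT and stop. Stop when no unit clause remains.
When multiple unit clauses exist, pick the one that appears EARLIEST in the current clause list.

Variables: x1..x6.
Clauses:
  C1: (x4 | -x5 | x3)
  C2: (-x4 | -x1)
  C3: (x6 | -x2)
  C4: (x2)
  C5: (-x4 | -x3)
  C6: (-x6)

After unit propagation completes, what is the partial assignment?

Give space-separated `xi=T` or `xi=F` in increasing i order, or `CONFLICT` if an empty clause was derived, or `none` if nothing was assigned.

unit clause [2] forces x2=T; simplify:
  drop -2 from [6, -2] -> [6]
  satisfied 1 clause(s); 5 remain; assigned so far: [2]
unit clause [6] forces x6=T; simplify:
  drop -6 from [-6] -> [] (empty!)
  satisfied 1 clause(s); 4 remain; assigned so far: [2, 6]
CONFLICT (empty clause)

Answer: CONFLICT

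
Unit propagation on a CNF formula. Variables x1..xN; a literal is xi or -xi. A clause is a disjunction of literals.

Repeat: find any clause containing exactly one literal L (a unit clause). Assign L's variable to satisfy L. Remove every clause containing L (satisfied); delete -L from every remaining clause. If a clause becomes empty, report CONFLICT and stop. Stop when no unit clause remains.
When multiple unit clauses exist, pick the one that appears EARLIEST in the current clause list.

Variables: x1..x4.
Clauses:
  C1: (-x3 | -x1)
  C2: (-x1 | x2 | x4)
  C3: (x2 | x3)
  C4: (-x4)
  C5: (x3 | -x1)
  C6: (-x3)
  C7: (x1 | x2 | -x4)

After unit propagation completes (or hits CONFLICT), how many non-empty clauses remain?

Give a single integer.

Answer: 0

Derivation:
unit clause [-4] forces x4=F; simplify:
  drop 4 from [-1, 2, 4] -> [-1, 2]
  satisfied 2 clause(s); 5 remain; assigned so far: [4]
unit clause [-3] forces x3=F; simplify:
  drop 3 from [2, 3] -> [2]
  drop 3 from [3, -1] -> [-1]
  satisfied 2 clause(s); 3 remain; assigned so far: [3, 4]
unit clause [2] forces x2=T; simplify:
  satisfied 2 clause(s); 1 remain; assigned so far: [2, 3, 4]
unit clause [-1] forces x1=F; simplify:
  satisfied 1 clause(s); 0 remain; assigned so far: [1, 2, 3, 4]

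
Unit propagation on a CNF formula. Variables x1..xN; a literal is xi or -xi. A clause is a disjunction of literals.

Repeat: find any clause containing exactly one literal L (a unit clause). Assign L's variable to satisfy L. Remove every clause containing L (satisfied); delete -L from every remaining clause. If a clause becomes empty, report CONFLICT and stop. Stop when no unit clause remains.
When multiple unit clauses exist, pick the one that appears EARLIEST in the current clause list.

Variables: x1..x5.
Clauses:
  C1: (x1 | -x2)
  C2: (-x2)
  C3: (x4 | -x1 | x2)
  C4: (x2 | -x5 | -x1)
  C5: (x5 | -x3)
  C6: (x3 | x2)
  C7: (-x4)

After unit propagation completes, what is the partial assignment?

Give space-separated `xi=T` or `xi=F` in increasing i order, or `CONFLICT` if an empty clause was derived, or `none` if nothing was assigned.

Answer: x1=F x2=F x3=T x4=F x5=T

Derivation:
unit clause [-2] forces x2=F; simplify:
  drop 2 from [4, -1, 2] -> [4, -1]
  drop 2 from [2, -5, -1] -> [-5, -1]
  drop 2 from [3, 2] -> [3]
  satisfied 2 clause(s); 5 remain; assigned so far: [2]
unit clause [3] forces x3=T; simplify:
  drop -3 from [5, -3] -> [5]
  satisfied 1 clause(s); 4 remain; assigned so far: [2, 3]
unit clause [5] forces x5=T; simplify:
  drop -5 from [-5, -1] -> [-1]
  satisfied 1 clause(s); 3 remain; assigned so far: [2, 3, 5]
unit clause [-1] forces x1=F; simplify:
  satisfied 2 clause(s); 1 remain; assigned so far: [1, 2, 3, 5]
unit clause [-4] forces x4=F; simplify:
  satisfied 1 clause(s); 0 remain; assigned so far: [1, 2, 3, 4, 5]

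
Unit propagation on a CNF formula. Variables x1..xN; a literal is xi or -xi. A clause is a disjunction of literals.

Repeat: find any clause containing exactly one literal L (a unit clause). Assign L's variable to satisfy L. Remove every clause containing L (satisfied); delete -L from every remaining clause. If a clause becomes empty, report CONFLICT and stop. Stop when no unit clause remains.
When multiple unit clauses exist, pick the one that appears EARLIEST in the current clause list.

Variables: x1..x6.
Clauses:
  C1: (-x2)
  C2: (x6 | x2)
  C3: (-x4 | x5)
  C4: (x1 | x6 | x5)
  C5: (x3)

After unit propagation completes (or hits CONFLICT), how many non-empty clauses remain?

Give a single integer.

unit clause [-2] forces x2=F; simplify:
  drop 2 from [6, 2] -> [6]
  satisfied 1 clause(s); 4 remain; assigned so far: [2]
unit clause [6] forces x6=T; simplify:
  satisfied 2 clause(s); 2 remain; assigned so far: [2, 6]
unit clause [3] forces x3=T; simplify:
  satisfied 1 clause(s); 1 remain; assigned so far: [2, 3, 6]

Answer: 1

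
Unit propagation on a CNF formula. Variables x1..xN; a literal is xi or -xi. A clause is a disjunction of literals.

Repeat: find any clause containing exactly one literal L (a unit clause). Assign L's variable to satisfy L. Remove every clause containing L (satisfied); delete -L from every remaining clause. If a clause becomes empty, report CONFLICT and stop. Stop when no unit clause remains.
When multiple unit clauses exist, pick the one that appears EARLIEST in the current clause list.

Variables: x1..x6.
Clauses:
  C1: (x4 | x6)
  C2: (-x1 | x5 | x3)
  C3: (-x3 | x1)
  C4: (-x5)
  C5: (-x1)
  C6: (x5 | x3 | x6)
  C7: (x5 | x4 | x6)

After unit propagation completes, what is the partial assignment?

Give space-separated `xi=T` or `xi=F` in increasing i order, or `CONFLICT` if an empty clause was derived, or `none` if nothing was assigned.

unit clause [-5] forces x5=F; simplify:
  drop 5 from [-1, 5, 3] -> [-1, 3]
  drop 5 from [5, 3, 6] -> [3, 6]
  drop 5 from [5, 4, 6] -> [4, 6]
  satisfied 1 clause(s); 6 remain; assigned so far: [5]
unit clause [-1] forces x1=F; simplify:
  drop 1 from [-3, 1] -> [-3]
  satisfied 2 clause(s); 4 remain; assigned so far: [1, 5]
unit clause [-3] forces x3=F; simplify:
  drop 3 from [3, 6] -> [6]
  satisfied 1 clause(s); 3 remain; assigned so far: [1, 3, 5]
unit clause [6] forces x6=T; simplify:
  satisfied 3 clause(s); 0 remain; assigned so far: [1, 3, 5, 6]

Answer: x1=F x3=F x5=F x6=T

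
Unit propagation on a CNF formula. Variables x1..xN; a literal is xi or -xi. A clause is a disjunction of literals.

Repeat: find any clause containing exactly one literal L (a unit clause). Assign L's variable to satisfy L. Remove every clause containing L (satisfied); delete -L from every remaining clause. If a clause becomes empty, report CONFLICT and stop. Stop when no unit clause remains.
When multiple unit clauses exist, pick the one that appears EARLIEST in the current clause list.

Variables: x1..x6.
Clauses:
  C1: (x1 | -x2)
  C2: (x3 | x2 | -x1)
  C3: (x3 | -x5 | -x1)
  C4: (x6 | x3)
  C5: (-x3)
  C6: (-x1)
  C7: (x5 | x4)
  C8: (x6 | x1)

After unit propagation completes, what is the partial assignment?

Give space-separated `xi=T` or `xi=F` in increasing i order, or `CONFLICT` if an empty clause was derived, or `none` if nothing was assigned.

unit clause [-3] forces x3=F; simplify:
  drop 3 from [3, 2, -1] -> [2, -1]
  drop 3 from [3, -5, -1] -> [-5, -1]
  drop 3 from [6, 3] -> [6]
  satisfied 1 clause(s); 7 remain; assigned so far: [3]
unit clause [6] forces x6=T; simplify:
  satisfied 2 clause(s); 5 remain; assigned so far: [3, 6]
unit clause [-1] forces x1=F; simplify:
  drop 1 from [1, -2] -> [-2]
  satisfied 3 clause(s); 2 remain; assigned so far: [1, 3, 6]
unit clause [-2] forces x2=F; simplify:
  satisfied 1 clause(s); 1 remain; assigned so far: [1, 2, 3, 6]

Answer: x1=F x2=F x3=F x6=T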